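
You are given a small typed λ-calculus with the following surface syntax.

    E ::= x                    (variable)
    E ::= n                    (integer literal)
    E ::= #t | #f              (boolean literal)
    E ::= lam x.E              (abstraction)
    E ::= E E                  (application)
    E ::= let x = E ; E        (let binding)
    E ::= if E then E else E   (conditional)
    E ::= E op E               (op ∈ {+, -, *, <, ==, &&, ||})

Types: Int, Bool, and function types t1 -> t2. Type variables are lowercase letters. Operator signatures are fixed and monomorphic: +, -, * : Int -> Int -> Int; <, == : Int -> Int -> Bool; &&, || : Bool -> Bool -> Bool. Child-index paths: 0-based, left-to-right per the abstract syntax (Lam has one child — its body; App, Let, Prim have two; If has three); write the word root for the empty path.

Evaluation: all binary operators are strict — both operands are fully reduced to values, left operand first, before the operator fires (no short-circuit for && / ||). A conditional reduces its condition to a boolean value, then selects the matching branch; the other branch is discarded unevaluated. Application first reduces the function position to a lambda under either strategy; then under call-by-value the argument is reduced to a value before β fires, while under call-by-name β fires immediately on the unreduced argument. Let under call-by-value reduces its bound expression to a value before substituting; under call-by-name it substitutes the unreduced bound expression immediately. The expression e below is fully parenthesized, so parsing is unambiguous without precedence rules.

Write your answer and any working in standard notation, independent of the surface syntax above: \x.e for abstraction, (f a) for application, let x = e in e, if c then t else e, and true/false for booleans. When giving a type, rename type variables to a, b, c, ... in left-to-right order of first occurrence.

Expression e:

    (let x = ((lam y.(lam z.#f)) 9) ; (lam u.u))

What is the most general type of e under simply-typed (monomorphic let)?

Derivation:
\z._ : b -> Bool
\y._ : a -> b -> Bool
  unify a -> b -> Bool ~ Int -> c
  unify a ~ Int
  unify b -> Bool ~ c
_ _ : b -> Bool
let x : b -> Bool
u : d
\u._ : d -> d

Answer: a -> a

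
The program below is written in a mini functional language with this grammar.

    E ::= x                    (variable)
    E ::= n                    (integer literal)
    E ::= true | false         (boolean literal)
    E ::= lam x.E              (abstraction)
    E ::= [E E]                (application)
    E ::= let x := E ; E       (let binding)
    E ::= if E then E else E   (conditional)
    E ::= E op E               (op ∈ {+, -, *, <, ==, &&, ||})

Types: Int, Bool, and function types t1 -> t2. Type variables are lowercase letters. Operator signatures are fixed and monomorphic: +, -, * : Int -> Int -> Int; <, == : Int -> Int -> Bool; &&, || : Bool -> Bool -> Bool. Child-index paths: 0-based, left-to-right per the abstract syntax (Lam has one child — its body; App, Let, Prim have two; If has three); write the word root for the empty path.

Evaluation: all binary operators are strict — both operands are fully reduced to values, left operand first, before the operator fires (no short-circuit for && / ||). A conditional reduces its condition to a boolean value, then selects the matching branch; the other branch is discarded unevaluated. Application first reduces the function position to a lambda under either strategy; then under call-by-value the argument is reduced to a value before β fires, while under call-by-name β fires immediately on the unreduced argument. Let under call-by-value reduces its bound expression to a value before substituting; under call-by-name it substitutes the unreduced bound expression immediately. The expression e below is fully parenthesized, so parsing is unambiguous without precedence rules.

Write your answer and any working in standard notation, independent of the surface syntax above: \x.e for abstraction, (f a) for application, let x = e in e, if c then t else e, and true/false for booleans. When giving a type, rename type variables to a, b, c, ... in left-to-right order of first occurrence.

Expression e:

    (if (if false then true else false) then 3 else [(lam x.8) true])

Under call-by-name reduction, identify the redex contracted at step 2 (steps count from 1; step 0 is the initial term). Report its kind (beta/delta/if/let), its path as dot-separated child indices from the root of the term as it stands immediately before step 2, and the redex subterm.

Working:
step 0: (if (if false then true else false) then 3 else ((\x.8) true))
step 1: [if@0] (if false then 3 else ((\x.8) true))
step 2: [if@root] ((\x.8) true)

Answer: if at root : (if false then 3 else ((\x.8) true))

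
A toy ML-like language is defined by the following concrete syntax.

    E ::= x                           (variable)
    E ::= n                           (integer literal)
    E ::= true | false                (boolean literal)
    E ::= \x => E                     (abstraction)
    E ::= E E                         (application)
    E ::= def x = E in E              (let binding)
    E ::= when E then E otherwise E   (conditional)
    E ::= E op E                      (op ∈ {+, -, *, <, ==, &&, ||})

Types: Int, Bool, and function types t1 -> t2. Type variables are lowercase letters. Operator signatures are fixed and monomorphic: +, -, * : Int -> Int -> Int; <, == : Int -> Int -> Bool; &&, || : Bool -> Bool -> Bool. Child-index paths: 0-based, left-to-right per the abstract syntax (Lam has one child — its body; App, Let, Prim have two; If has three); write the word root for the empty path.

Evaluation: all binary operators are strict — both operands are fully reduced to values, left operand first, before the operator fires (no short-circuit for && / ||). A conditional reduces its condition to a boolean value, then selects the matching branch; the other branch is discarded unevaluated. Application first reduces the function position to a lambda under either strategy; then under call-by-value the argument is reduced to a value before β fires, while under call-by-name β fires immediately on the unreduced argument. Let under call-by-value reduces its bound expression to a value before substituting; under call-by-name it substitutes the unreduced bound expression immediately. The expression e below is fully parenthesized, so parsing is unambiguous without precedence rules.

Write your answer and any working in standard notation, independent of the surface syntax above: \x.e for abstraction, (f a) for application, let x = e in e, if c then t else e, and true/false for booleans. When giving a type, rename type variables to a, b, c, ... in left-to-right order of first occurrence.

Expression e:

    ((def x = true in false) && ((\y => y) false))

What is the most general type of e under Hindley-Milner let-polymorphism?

Derivation:
let x : Bool
  unify Bool ~ Bool
y : a
\y._ : a -> a
  unify a -> a ~ Bool -> b
  unify a ~ Bool
  unify Bool ~ b
_ _ : Bool
  unify Bool ~ Bool

Answer: Bool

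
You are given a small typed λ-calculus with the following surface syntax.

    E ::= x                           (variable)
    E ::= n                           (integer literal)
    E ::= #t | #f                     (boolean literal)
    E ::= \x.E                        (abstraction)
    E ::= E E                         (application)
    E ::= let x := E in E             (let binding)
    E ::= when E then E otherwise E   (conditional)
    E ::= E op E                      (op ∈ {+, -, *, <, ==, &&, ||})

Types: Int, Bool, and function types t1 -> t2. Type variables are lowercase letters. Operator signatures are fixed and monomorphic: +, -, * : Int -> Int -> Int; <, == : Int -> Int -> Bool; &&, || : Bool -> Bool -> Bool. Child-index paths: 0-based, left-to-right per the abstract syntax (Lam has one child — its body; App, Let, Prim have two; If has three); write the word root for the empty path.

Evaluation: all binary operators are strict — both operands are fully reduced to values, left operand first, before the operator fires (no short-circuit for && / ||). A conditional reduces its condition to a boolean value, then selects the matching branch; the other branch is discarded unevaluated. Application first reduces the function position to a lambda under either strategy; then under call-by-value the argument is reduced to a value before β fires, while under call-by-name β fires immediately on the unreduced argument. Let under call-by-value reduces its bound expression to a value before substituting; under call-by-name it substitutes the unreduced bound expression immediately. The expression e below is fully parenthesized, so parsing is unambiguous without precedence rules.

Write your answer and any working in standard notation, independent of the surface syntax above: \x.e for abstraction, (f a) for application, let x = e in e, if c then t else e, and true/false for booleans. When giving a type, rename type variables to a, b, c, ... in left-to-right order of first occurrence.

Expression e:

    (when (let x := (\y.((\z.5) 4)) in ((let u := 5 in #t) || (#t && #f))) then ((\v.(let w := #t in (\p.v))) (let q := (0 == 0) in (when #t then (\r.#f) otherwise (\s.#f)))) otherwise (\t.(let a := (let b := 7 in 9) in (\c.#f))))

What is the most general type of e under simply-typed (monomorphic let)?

Derivation:
\z._ : b -> Int
  unify b -> Int ~ Int -> c
  unify b ~ Int
  unify Int ~ c
_ _ : Int
\y._ : a -> Int
let x : a -> Int
let u : Int
  unify Bool ~ Bool
  unify Bool ~ Bool
  unify Bool ~ Bool
  unify Bool ~ Bool
  unify Bool ~ Bool
let w : Bool
v : d
\p._ : e -> d
\v._ : d -> e -> d
  unify Int ~ Int
  unify Int ~ Int
let q : Bool
  unify Bool ~ Bool
\r._ : f -> Bool
\s._ : g -> Bool
  unify f -> Bool ~ g -> Bool
  unify f ~ g
  unify Bool ~ Bool
  unify d -> e -> d ~ (g -> Bool) -> h
  unify d ~ g -> Bool
  unify e -> g -> Bool ~ h
_ _ : e -> g -> Bool
let b : Int
let a : Int
\c._ : j -> Bool
\t._ : i -> j -> Bool
  unify e -> g -> Bool ~ i -> j -> Bool
  unify e ~ i
  unify g -> Bool ~ j -> Bool
  unify g ~ j
  unify Bool ~ Bool

Answer: a -> b -> Bool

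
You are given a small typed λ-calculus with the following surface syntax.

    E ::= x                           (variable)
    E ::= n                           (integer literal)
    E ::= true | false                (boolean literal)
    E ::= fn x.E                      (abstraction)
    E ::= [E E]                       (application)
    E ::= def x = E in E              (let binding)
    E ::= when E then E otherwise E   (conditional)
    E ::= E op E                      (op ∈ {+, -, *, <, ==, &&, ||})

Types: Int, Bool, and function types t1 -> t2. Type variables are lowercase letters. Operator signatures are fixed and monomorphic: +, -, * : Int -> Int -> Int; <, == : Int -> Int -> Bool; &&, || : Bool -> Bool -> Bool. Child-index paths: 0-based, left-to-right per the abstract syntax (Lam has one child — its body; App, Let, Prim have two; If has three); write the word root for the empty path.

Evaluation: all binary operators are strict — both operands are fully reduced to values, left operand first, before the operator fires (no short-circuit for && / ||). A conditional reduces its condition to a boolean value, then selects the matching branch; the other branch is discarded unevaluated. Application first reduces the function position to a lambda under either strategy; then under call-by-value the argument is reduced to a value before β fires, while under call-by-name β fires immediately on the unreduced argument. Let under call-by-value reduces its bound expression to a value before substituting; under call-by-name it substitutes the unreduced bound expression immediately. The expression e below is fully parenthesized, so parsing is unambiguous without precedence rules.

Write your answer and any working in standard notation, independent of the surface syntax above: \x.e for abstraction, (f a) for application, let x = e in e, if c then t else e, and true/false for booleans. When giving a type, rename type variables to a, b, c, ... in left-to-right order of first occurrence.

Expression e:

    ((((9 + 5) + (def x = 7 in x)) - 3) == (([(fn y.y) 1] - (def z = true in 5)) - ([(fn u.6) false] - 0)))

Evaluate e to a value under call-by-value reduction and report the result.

Answer: false

Trace:
step 0: ((((9 + 5) + (let x = 7 in x)) - 3) == ((((\y.y) 1) - (let z = true in 5)) - (((\u.6) false) - 0)))
step 1: [delta@0.0.0] (((14 + (let x = 7 in x)) - 3) == ((((\y.y) 1) - (let z = true in 5)) - (((\u.6) false) - 0)))
step 2: [let@0.0.1] (((14 + 7) - 3) == ((((\y.y) 1) - (let z = true in 5)) - (((\u.6) false) - 0)))
step 3: [delta@0.0] ((21 - 3) == ((((\y.y) 1) - (let z = true in 5)) - (((\u.6) false) - 0)))
step 4: [delta@0] (18 == ((((\y.y) 1) - (let z = true in 5)) - (((\u.6) false) - 0)))
step 5: [beta@1.0.0] (18 == ((1 - (let z = true in 5)) - (((\u.6) false) - 0)))
step 6: [let@1.0.1] (18 == ((1 - 5) - (((\u.6) false) - 0)))
step 7: [delta@1.0] (18 == (-4 - (((\u.6) false) - 0)))
step 8: [beta@1.1.0] (18 == (-4 - (6 - 0)))
step 9: [delta@1.1] (18 == (-4 - 6))
step 10: [delta@1] (18 == -10)
step 11: [delta@root] false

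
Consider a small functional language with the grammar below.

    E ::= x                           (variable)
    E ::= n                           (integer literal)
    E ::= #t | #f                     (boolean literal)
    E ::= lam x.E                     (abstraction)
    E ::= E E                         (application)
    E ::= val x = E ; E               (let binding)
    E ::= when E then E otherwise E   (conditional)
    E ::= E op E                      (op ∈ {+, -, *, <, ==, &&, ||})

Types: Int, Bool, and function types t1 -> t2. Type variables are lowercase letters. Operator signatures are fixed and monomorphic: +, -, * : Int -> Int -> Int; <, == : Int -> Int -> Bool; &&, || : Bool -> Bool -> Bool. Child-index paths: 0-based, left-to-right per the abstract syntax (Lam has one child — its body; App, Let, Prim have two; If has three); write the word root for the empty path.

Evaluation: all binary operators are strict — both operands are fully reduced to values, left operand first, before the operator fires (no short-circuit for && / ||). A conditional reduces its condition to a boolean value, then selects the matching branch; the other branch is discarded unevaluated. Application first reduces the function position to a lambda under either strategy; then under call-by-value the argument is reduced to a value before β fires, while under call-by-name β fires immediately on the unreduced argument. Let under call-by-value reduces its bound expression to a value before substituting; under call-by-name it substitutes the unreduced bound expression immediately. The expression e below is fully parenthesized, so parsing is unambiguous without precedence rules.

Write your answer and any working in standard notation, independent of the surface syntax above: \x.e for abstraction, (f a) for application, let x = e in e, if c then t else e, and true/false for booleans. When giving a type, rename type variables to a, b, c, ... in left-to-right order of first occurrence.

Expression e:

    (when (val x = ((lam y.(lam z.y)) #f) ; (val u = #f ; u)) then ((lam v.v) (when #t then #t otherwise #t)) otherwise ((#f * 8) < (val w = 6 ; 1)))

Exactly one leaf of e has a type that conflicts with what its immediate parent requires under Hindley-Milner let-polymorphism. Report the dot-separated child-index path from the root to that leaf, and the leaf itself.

Working:
y : a
\z._ : b -> a
\y._ : a -> b -> a
  unify a -> b -> a ~ Bool -> c
  unify a ~ Bool
  unify b -> Bool ~ c
_ _ : b -> Bool
let x : forall. b -> Bool
let u : Bool
u : Bool
  unify Bool ~ Bool
v : d
\v._ : d -> d
  unify Bool ~ Bool
  unify Bool ~ Bool
  unify d -> d ~ Bool -> e
  unify d ~ Bool
  unify Bool ~ e
_ _ : Bool
  unify Bool ~ Int
  FAIL: mismatch Bool ~ Int

Answer: 2.0.0 : false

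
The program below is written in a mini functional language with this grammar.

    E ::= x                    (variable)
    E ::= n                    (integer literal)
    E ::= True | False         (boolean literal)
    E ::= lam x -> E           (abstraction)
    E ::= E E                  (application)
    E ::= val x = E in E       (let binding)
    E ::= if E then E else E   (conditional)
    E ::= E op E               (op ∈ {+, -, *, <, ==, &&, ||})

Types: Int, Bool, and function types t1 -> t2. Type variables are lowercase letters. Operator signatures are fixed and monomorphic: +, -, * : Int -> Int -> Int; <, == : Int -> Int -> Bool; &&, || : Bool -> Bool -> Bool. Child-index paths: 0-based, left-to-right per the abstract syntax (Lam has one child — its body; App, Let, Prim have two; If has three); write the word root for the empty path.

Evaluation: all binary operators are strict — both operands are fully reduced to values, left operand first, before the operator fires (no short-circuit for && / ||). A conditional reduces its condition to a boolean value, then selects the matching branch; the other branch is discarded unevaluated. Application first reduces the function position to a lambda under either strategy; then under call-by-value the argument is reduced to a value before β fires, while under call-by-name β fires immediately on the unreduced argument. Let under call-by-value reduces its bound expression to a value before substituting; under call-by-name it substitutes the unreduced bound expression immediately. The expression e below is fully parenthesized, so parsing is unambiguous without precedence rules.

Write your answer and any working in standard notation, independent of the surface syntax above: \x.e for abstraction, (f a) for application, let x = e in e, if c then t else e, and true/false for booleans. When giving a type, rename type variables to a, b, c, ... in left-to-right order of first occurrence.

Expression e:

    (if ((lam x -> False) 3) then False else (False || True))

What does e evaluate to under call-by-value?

Derivation:
step 0: (if ((\x.false) 3) then false else (false || true))
step 1: [beta@0] (if false then false else (false || true))
step 2: [if@root] (false || true)
step 3: [delta@root] true

Answer: true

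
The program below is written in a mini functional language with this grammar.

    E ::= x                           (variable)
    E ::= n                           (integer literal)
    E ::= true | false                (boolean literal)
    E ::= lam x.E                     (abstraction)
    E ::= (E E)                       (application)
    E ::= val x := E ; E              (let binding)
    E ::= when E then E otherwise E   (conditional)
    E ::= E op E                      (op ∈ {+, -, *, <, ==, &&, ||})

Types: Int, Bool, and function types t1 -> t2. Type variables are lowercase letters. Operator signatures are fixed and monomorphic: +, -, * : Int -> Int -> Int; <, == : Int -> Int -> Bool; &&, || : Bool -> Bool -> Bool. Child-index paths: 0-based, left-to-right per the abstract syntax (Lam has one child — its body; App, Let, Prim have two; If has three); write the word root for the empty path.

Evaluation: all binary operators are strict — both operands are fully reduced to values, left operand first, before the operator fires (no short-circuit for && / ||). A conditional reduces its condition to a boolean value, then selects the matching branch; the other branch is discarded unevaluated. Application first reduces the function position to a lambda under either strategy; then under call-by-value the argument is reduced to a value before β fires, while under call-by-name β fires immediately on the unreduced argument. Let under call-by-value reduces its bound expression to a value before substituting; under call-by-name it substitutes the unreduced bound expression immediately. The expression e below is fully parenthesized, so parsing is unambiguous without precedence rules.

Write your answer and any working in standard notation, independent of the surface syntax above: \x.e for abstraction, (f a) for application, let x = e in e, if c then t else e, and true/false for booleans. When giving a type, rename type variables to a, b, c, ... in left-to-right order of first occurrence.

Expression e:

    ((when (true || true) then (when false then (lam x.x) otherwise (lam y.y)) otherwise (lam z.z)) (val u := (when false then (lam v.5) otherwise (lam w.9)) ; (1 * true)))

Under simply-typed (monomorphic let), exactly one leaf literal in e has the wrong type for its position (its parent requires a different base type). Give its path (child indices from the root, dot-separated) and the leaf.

Working:
  unify Bool ~ Bool
  unify Bool ~ Bool
  unify Bool ~ Bool
  unify Bool ~ Bool
x : a
\x._ : a -> a
y : b
\y._ : b -> b
  unify a -> a ~ b -> b
  unify a ~ b
  unify b ~ b
z : c
\z._ : c -> c
  unify b -> b ~ c -> c
  unify b ~ c
  unify c ~ c
  unify Bool ~ Bool
\v._ : d -> Int
\w._ : e -> Int
  unify d -> Int ~ e -> Int
  unify d ~ e
  unify Int ~ Int
let u : e -> Int
  unify Int ~ Int
  unify Bool ~ Int
  FAIL: mismatch Bool ~ Int

Answer: 1.1.1 : true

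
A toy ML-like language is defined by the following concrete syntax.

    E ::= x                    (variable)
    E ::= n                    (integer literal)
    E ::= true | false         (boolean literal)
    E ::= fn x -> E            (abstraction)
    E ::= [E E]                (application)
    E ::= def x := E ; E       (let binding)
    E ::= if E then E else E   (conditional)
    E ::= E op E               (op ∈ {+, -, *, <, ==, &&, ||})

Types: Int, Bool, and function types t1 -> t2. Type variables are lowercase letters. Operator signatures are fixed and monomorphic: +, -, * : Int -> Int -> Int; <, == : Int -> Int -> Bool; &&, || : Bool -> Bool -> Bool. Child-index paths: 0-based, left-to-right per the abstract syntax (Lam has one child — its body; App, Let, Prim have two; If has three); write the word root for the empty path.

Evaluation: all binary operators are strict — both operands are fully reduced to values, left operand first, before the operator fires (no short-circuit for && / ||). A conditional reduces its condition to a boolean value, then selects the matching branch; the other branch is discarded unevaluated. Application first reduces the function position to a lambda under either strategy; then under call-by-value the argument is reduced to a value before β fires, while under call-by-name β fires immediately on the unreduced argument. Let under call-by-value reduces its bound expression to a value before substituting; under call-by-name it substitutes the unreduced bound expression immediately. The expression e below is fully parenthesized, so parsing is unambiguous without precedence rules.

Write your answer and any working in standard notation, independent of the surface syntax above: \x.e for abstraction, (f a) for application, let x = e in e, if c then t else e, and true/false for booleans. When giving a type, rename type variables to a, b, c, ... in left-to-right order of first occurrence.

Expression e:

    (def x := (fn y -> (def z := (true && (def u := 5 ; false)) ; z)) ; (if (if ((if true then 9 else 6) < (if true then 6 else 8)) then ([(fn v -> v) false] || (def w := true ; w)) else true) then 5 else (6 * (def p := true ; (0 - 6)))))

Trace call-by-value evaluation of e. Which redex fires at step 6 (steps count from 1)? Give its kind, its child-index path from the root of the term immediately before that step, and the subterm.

Trace:
step 0: (let x = (\y.(let z = (true && (let u = 5 in false)) in z)) in (if (if ((if true then 9 else 6) < (if true then 6 else 8)) then (((\v.v) false) || (let w = true in w)) else true) then 5 else (6 * (let p = true in (0 - 6)))))
step 1: [let@root] (if (if ((if true then 9 else 6) < (if true then 6 else 8)) then (((\v.v) false) || (let w = true in w)) else true) then 5 else (6 * (let p = true in (0 - 6))))
step 2: [if@0.0.0] (if (if (9 < (if true then 6 else 8)) then (((\v.v) false) || (let w = true in w)) else true) then 5 else (6 * (let p = true in (0 - 6))))
step 3: [if@0.0.1] (if (if (9 < 6) then (((\v.v) false) || (let w = true in w)) else true) then 5 else (6 * (let p = true in (0 - 6))))
step 4: [delta@0.0] (if (if false then (((\v.v) false) || (let w = true in w)) else true) then 5 else (6 * (let p = true in (0 - 6))))
step 5: [if@0] (if true then 5 else (6 * (let p = true in (0 - 6))))
step 6: [if@root] 5

Answer: if at root : (if true then 5 else (6 * (let p = true in (0 - 6))))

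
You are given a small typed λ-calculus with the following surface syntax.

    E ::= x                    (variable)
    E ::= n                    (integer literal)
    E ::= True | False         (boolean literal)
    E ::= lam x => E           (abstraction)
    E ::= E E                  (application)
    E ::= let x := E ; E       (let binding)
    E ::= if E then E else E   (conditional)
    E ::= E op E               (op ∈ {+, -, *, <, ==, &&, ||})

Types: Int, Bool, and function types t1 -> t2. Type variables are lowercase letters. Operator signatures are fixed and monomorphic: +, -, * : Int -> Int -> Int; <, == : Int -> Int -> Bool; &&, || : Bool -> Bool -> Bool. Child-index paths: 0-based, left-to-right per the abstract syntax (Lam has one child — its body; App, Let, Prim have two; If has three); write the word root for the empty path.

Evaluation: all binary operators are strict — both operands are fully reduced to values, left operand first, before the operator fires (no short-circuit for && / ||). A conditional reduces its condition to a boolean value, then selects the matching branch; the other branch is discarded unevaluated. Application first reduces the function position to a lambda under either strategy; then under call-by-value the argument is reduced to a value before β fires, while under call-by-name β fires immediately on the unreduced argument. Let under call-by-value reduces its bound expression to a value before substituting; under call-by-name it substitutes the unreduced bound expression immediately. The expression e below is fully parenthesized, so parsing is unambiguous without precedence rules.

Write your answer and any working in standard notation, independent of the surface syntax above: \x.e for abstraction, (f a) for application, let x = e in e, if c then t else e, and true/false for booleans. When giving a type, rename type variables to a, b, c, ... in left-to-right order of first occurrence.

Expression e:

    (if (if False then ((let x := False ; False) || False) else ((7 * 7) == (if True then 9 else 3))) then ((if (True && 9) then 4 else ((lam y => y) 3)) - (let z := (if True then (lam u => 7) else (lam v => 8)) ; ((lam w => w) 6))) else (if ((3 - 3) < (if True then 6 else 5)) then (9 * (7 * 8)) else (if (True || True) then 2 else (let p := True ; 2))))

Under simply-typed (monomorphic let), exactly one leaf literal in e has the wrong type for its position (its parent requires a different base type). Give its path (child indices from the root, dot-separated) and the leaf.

Answer: 1.0.0.1 : 9

Derivation:
  unify Bool ~ Bool
let x : Bool
  unify Bool ~ Bool
  unify Bool ~ Bool
  unify Int ~ Int
  unify Int ~ Int
  unify Int ~ Int
  unify Bool ~ Bool
  unify Int ~ Int
  unify Int ~ Int
  unify Bool ~ Bool
  unify Bool ~ Bool
  unify Bool ~ Bool
  unify Int ~ Bool
  FAIL: mismatch Int ~ Bool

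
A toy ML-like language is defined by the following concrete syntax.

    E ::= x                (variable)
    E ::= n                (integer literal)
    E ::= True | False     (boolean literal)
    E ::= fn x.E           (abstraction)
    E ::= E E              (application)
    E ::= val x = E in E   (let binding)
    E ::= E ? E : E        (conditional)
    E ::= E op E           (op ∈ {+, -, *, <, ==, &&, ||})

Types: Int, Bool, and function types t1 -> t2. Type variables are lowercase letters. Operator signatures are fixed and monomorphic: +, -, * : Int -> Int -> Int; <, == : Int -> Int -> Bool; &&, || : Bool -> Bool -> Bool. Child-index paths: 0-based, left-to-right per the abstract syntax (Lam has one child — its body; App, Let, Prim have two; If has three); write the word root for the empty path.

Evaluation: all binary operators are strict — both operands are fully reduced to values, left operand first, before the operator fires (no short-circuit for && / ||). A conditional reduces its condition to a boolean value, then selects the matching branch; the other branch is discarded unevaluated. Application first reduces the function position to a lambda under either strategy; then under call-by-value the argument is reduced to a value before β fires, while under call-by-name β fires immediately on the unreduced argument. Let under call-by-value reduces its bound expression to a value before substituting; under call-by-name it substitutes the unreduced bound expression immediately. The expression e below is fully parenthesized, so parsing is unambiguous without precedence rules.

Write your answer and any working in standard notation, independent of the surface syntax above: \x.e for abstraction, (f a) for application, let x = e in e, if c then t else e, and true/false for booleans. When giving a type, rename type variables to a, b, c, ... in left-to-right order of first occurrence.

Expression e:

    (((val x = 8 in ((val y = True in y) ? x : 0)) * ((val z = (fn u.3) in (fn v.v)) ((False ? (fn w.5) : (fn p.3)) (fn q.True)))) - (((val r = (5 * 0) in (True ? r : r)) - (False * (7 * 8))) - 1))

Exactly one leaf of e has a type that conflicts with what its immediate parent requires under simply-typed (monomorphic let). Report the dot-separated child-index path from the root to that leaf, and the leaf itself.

Trace:
let x : Int
let y : Bool
y : Bool
  unify Bool ~ Bool
x : Int
  unify Int ~ Int
  unify Int ~ Int
\u._ : a -> Int
let z : a -> Int
v : b
\v._ : b -> b
  unify Bool ~ Bool
\w._ : c -> Int
\p._ : d -> Int
  unify c -> Int ~ d -> Int
  unify c ~ d
  unify Int ~ Int
\q._ : e -> Bool
  unify d -> Int ~ (e -> Bool) -> f
  unify d ~ e -> Bool
  unify Int ~ f
_ _ : Int
  unify b -> b ~ Int -> g
  unify b ~ Int
  unify Int ~ g
_ _ : Int
  unify Int ~ Int
  unify Int ~ Int
  unify Int ~ Int
  unify Int ~ Int
let r : Int
  unify Bool ~ Bool
r : Int
r : Int
  unify Int ~ Int
  unify Int ~ Int
  unify Bool ~ Int
  FAIL: mismatch Bool ~ Int

Answer: 1.0.1.0 : false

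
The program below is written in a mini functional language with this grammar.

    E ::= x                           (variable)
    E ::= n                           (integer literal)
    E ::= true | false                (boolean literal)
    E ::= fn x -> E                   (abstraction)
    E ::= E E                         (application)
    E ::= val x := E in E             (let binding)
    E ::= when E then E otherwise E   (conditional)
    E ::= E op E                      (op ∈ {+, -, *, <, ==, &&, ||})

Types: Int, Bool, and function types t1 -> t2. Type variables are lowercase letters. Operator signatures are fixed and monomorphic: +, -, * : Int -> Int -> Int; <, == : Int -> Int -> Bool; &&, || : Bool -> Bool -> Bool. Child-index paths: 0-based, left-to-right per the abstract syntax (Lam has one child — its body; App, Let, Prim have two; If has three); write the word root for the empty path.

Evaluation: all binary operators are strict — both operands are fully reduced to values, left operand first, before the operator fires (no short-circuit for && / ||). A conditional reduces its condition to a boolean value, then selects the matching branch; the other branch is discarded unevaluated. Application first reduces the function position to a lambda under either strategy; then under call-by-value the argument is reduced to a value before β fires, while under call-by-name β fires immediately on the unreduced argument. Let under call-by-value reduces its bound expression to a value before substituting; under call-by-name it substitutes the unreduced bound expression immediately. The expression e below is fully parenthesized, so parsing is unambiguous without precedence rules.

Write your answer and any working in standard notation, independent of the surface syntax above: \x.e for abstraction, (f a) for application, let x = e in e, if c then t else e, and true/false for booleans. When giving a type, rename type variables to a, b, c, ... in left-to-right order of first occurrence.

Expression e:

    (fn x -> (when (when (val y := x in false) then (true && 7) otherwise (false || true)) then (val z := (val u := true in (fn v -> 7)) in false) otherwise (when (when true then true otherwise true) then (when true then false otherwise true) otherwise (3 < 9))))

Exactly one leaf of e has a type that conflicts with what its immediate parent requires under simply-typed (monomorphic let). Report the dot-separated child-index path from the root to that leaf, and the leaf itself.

Derivation:
x : a
let y : a
  unify Bool ~ Bool
  unify Bool ~ Bool
  unify Int ~ Bool
  FAIL: mismatch Int ~ Bool

Answer: 0.0.1.1 : 7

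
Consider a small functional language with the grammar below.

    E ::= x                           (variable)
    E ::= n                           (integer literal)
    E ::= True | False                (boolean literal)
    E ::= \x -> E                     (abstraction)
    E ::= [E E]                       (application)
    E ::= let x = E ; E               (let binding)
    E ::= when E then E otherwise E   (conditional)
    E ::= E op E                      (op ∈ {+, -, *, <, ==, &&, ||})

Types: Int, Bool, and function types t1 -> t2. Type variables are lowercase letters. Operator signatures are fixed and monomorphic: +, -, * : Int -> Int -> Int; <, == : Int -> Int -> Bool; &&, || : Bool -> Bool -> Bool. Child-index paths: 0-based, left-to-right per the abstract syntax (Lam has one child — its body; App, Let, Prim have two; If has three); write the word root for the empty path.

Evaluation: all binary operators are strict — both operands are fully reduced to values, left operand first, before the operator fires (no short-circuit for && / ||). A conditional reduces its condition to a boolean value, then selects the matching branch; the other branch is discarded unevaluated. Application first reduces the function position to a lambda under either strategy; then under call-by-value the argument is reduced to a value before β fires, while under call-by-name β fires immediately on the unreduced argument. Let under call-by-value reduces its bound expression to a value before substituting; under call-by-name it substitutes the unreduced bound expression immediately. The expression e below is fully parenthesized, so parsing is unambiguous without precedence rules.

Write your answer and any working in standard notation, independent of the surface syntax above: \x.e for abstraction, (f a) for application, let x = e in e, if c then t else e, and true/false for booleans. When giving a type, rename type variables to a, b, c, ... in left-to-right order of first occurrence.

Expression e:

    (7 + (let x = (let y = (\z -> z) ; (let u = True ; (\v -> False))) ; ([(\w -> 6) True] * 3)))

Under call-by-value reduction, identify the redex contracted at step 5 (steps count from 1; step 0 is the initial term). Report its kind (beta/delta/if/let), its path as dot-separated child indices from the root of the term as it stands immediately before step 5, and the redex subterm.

Answer: delta at 1 : (6 * 3)

Trace:
step 0: (7 + (let x = (let y = (\z.z) in (let u = true in (\v.false))) in (((\w.6) true) * 3)))
step 1: [let@1.0] (7 + (let x = (let u = true in (\v.false)) in (((\w.6) true) * 3)))
step 2: [let@1.0] (7 + (let x = (\v.false) in (((\w.6) true) * 3)))
step 3: [let@1] (7 + (((\w.6) true) * 3))
step 4: [beta@1.0] (7 + (6 * 3))
step 5: [delta@1] (7 + 18)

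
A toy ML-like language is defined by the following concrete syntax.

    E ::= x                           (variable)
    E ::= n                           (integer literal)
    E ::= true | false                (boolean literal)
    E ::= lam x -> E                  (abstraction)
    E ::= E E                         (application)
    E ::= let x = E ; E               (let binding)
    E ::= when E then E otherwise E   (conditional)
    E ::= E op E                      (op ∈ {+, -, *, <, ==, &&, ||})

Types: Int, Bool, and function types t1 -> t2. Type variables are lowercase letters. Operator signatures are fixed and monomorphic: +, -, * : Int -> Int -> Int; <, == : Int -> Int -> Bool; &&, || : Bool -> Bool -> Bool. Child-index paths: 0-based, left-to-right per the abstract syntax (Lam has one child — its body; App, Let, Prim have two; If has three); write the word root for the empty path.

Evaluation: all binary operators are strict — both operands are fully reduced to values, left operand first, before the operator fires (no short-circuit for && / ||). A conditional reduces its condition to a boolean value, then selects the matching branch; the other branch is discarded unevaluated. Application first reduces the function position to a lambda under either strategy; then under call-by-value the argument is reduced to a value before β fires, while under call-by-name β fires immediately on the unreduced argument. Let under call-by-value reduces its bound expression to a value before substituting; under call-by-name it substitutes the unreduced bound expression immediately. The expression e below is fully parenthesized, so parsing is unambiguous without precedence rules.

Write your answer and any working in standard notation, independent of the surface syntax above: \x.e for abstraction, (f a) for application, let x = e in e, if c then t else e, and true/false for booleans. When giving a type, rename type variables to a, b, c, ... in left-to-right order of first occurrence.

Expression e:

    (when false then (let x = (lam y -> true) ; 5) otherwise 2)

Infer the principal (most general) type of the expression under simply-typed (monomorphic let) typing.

Working:
  unify Bool ~ Bool
\y._ : a -> Bool
let x : a -> Bool
  unify Int ~ Int

Answer: Int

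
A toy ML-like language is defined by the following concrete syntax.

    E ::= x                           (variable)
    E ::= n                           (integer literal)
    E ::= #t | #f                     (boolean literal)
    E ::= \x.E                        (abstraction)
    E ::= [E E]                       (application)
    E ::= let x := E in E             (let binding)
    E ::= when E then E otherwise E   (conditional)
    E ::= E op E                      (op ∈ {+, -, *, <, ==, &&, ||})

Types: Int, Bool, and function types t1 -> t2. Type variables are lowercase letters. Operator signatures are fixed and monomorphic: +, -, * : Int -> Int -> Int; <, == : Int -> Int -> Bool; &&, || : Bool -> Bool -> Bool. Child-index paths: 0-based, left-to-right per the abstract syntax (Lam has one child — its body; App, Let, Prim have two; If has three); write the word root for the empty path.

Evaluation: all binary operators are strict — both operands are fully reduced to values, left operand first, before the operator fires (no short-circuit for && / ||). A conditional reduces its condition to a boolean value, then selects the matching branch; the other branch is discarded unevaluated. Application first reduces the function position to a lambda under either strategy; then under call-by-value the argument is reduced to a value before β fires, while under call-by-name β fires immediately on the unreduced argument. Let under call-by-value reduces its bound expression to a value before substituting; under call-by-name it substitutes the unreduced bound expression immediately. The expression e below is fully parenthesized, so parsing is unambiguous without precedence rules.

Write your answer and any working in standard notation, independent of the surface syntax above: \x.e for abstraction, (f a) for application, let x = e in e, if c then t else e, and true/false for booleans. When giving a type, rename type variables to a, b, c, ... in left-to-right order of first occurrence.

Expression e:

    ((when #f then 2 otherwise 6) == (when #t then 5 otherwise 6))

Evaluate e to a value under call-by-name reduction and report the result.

Trace:
step 0: ((if false then 2 else 6) == (if true then 5 else 6))
step 1: [if@0] (6 == (if true then 5 else 6))
step 2: [if@1] (6 == 5)
step 3: [delta@root] false

Answer: false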